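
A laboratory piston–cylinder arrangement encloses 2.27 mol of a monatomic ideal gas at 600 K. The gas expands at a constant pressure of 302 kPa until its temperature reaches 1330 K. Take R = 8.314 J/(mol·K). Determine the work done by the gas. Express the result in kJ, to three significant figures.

Isobaric: W = P ΔV = nR ΔT.
W = (2.27)(8.314)(1330 − 600) = 13777 J.

W ≈ 13.8 kJ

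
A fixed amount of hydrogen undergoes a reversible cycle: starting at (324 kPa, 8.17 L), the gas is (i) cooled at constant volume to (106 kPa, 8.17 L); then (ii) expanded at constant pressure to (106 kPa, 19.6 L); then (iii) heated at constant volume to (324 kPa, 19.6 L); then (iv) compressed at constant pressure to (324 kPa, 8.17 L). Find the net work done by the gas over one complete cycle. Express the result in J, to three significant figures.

Constant-volume legs do no work.
W(ii) = (106)(19.6 − 8.17) = 1212 J; W(iv) = (324)(8.17 − 19.6) = -3703 J.
W_net = 1212 − 3703 = -2492 J (the counter-clockwise enclosed area).

W_net ≈ -2490 J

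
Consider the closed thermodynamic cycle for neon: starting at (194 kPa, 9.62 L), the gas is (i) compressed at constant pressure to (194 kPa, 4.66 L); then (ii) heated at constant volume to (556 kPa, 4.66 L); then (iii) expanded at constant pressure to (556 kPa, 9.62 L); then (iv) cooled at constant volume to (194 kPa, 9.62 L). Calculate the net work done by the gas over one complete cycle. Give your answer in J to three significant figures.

W_net ≈ 1800 J

Constant-volume legs do no work.
W(i) = (194)(4.66 − 9.62) = -962.2 J; W(iii) = (556)(9.62 − 4.66) = 2758 J.
W_net = -962.2 + 2758 = 1796 J (the clockwise enclosed area).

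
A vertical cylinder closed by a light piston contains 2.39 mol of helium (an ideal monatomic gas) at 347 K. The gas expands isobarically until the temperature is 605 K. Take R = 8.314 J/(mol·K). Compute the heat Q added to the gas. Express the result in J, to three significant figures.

Q ≈ 12800 J

Isobaric: W = nRΔT = (2.39)(8.314)(258) = 5127 J.
ΔU = nCᵥΔT with Cᵥ = 3R/2: ΔU = (2.39)(12.47)(258) = 7690 J.
Q = ΔU + W = 7690 + 5127 = 12816 J.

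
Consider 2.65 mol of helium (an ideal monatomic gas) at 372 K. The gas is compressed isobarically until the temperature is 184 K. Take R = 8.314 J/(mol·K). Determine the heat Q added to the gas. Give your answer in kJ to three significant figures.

Isobaric: W = nRΔT = (2.65)(8.314)(-188) = -4142 J.
ΔU = nCᵥΔT with Cᵥ = 3R/2: ΔU = (2.65)(12.47)(-188) = -6213 J.
Q = ΔU + W = -6213 − 4142 = -10355 J.

Q ≈ -10.4 kJ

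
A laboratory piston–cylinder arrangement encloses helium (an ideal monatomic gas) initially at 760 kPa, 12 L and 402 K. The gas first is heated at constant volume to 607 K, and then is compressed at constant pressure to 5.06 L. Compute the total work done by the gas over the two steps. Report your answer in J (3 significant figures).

W_total ≈ -7960 J

Step 1 (isochoric): W = 0 (constant volume).
After step 1: P = 1148 kPa (V unchanged).
Step 2 (isobaric): W = PΔV = (1148 kPa)(5.06 − 12 L) = -7964 J.
W_total = 0 − 7964 = -7964 J.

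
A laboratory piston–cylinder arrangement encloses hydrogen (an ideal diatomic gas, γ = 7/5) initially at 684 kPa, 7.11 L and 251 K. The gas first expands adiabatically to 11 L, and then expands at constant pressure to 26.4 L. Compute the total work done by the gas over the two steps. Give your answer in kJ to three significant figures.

Step 1 (adiabatic): W = (P₁V₁ − P₂V₂)/(γ−1) = (4863 − 4084)/0.4 = 1947 J.
After step 1: P = 371.3 kPa, V = 11 L, T = 210.8 K.
Step 2 (isobaric): W = PΔV = (371.3 kPa)(26.4 − 11 L) = 5718 J.
W_total = 1947 + 5718 = 7665 J.

W_total ≈ 7.67 kJ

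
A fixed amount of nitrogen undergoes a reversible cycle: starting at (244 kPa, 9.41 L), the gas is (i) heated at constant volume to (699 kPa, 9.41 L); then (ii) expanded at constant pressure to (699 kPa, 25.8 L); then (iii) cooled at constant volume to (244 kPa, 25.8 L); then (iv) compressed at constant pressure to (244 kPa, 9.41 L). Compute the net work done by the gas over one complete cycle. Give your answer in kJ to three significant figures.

Constant-volume legs do no work.
W(ii) = (699)(25.8 − 9.41) = 11457 J; W(iv) = (244)(9.41 − 25.8) = -3999 J.
W_net = 11457 − 3999 = 7457 J (the clockwise enclosed area).

W_net ≈ 7.46 kJ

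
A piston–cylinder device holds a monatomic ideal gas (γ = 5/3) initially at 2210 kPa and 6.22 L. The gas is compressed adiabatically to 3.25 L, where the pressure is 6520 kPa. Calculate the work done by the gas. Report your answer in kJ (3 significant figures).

W ≈ -11.2 kJ

Adiabatic: W = (P₁V₁ − P₂V₂)/(γ − 1) with γ = 5/3.
P₁V₁ = 13746 J, P₂V₂ = 21190 J.
W = (13746 − 21190) / 0.6667 = -11166 J.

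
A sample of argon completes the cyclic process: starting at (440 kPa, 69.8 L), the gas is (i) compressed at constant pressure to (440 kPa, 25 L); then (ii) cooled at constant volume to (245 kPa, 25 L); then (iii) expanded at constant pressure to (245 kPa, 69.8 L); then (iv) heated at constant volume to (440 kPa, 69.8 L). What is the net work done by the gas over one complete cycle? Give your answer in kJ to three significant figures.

W_net ≈ -8.74 kJ

Constant-volume legs do no work.
W(i) = (440)(25 − 69.8) = -19712 J; W(iii) = (245)(69.8 − 25) = 10976 J.
W_net = -19712 + 10976 = -8736 J (the counter-clockwise enclosed area).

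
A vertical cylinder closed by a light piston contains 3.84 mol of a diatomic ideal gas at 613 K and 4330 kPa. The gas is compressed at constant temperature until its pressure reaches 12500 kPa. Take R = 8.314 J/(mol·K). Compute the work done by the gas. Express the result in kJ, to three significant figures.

W ≈ -20.7 kJ

Isothermal process: W = nRT ln(V₂/V₁) = nRT ln(P₁/P₂).
W = (3.84)(8.314)(613) × ln(4330/12500)
  = 19570 × ln(0.3464) = 19570 × -1.06
W_by_gas = -20748 J.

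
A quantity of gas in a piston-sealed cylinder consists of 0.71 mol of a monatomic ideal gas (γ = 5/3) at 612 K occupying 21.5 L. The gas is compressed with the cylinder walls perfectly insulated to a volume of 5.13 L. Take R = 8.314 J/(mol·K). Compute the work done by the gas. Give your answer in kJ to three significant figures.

Adiabatic: TV^(γ−1) = const with γ = 5/3.
T₂ = T₁ (V₁/V₂)^(γ−1) = 612 × (21.5/5.13)^0.667 = 612 × 2.599 = 1591 K.
W_by = nCᵥ(T₁ − T₂) = (0.71)(12.47)(612 − 1591) = -8667 J.

W ≈ -8.67 kJ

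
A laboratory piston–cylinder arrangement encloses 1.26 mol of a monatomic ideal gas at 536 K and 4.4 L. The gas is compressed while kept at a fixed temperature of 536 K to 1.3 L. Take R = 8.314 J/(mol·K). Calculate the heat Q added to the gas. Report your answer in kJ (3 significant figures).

Isothermal ⇒ ΔU = 0, so Q = W = nRT ln(V₂/V₁).
Q = (1.26)(8.314)(536) ln(1.3/4.4) = 5615 × -1.219 = -6846 J.

Q ≈ -6.85 kJ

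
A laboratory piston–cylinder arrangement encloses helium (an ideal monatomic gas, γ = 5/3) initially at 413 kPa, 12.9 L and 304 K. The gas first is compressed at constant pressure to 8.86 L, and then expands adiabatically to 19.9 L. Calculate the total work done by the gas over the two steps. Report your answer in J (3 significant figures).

Step 1 (isobaric): W = PΔV = (413 kPa)(8.86 − 12.9 L) = -1669 J.
After step 1: P = 413 kPa, V = 8.86 L, T = 208.8 K.
Step 2 (adiabatic): W = (P₁V₁ − P₂V₂)/(γ−1) = (3659 − 2134)/0.667 = 2288 J.
W_total = -1669 + 2288 = 619.9 J.

W_total ≈ 620 J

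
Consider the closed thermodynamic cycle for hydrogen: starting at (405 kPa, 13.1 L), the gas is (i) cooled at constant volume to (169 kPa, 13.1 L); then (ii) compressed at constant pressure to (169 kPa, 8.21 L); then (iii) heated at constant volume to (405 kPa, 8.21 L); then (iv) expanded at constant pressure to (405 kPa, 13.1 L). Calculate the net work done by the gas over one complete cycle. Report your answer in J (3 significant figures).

Constant-volume legs do no work.
W(ii) = (169)(8.21 − 13.1) = -826.4 J; W(iv) = (405)(13.1 − 8.21) = 1980 J.
W_net = -826.4 + 1980 = 1154 J (the clockwise enclosed area).

W_net ≈ 1150 J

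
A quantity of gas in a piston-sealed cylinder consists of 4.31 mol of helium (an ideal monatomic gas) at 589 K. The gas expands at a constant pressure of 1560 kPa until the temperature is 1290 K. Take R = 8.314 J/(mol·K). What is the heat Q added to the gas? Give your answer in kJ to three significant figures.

Q ≈ 62.8 kJ

Isobaric: W = nRΔT = (4.31)(8.314)(701) = 25119 J.
ΔU = nCᵥΔT with Cᵥ = 3R/2: ΔU = (4.31)(12.47)(701) = 37679 J.
Q = ΔU + W = 37679 + 25119 = 62798 J.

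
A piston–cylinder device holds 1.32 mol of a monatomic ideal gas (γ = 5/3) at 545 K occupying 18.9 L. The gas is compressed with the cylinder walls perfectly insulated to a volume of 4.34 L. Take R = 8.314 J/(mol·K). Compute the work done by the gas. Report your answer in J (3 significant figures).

Adiabatic: TV^(γ−1) = const with γ = 5/3.
T₂ = T₁ (V₁/V₂)^(γ−1) = 545 × (18.9/4.34)^0.667 = 545 × 2.667 = 1453 K.
W_by = nCᵥ(T₁ − T₂) = (1.32)(12.47)(545 − 1453) = -14953 J.

W ≈ -15000 J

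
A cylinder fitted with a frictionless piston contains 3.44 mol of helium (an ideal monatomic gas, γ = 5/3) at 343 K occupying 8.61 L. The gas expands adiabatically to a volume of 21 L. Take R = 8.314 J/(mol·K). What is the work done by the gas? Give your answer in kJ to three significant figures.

Adiabatic: TV^(γ−1) = const with γ = 5/3.
T₂ = T₁ (V₁/V₂)^(γ−1) = 343 × (8.61/21)^0.667 = 343 × 0.5519 = 189.3 K.
W_by = nCᵥ(T₁ − T₂) = (3.44)(12.47)(343 − 189.3) = 6594 J.

W ≈ 6.59 kJ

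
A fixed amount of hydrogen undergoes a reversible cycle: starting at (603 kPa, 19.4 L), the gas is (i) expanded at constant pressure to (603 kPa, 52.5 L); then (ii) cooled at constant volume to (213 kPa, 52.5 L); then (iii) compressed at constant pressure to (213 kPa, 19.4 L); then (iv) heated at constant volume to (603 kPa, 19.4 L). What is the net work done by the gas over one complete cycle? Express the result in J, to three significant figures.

W_net ≈ 12900 J

Constant-volume legs do no work.
W(i) = (603)(52.5 − 19.4) = 19959 J; W(iii) = (213)(19.4 − 52.5) = -7050 J.
W_net = 19959 − 7050 = 12909 J (the clockwise enclosed area).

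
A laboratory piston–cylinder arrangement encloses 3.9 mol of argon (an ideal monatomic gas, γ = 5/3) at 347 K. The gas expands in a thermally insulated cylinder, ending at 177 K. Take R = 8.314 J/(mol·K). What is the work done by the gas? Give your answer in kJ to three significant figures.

W ≈ 8.27 kJ

Adiabatic ⇒ Q = 0, so W_by = −ΔU = nCᵥ(T₁ − T₂).
Cᵥ = 3R/2 = 12.47 J/(mol·K).
W = (3.9)(12.47)(347 − 177) = 8268 J.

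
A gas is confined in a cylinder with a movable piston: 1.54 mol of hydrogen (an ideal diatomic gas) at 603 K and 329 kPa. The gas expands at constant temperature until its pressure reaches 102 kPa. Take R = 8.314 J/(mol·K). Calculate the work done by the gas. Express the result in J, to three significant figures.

Isothermal process: W = nRT ln(V₂/V₁) = nRT ln(P₁/P₂).
W = (1.54)(8.314)(603) × ln(329/102)
  = 7721 × ln(3.225) = 7721 × 1.171
W_by_gas = 9041 J.

W ≈ 9040 J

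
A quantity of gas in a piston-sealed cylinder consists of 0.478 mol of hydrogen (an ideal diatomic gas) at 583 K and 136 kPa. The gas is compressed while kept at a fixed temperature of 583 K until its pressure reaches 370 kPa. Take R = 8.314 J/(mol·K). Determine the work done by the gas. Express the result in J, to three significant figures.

W ≈ -2320 J

Isothermal process: W = nRT ln(V₂/V₁) = nRT ln(P₁/P₂).
W = (0.478)(8.314)(583) × ln(136/370)
  = 2317 × ln(0.3676) = 2317 × -1.001
W_by_gas = -2319 J.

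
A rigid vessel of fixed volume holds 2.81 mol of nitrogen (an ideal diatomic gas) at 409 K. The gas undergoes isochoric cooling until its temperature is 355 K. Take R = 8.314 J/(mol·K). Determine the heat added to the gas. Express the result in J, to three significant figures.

Q ≈ -3150 J

Constant volume ⇒ W = 0, so Q = ΔU = nCᵥΔT with Cᵥ = 5R/2 = 20.79 J/(mol·K).
ΔU = (2.81)(20.79)(355 − 409) = -3154 J.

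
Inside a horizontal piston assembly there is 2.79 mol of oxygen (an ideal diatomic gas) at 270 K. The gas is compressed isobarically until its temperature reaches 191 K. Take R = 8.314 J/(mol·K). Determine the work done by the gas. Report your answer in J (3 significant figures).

W ≈ -1830 J

Isobaric: W = P ΔV = nR ΔT.
W = (2.79)(8.314)(191 − 270) = -1832 J.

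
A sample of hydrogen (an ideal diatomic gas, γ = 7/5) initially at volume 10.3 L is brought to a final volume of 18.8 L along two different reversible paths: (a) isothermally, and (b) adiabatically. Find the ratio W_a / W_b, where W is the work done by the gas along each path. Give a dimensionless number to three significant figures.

W_a / W_b ≈ 1.13

Path (a) isothermal: W = P₁V₁ ln(V₂/V₁) → W_a/(P₁V₁) = 0.6017.
Path (b) adiabatic: W = P₁V₁(1 − (V₁/V₂)^(γ−1))/(γ−1) → W_b/(P₁V₁) = 0.5348.
W_a / W_b = 0.6017 / 0.5348 = 1.125.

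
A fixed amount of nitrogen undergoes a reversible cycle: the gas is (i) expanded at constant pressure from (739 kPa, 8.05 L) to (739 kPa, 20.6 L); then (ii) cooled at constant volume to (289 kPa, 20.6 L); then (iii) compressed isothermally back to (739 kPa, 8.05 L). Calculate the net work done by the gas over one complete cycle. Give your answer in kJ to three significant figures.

W_net ≈ 3.68 kJ

Leg (i): W = PΔV = (739)(20.6 − 8.05) = 9274 J.
Leg (ii): W = 0.
Leg (iii): W = PᵢVᵢ ln(V_f/Vᵢ) = (5953) ln(8.05/20.6) = -5594 J.
W_net = 9274 − 5594 = 3681 J.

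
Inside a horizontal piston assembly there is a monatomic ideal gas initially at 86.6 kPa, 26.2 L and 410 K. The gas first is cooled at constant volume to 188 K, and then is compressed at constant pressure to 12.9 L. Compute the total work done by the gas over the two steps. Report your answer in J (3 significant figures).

Step 1 (isochoric): W = 0 (constant volume).
After step 1: P = 39.71 kPa (V unchanged).
Step 2 (isobaric): W = PΔV = (39.71 kPa)(12.9 − 26.2 L) = -528.1 J.
W_total = 0 − 528.1 = -528.1 J.

W_total ≈ -528 J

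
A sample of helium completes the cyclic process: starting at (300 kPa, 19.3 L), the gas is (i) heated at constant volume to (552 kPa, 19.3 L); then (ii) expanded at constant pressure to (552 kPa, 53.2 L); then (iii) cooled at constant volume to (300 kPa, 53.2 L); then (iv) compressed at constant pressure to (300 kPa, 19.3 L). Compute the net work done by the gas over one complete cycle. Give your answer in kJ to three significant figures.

W_net ≈ 8.54 kJ

Constant-volume legs do no work.
W(ii) = (552)(53.2 − 19.3) = 18713 J; W(iv) = (300)(19.3 − 53.2) = -10170 J.
W_net = 18713 − 10170 = 8543 J (the clockwise enclosed area).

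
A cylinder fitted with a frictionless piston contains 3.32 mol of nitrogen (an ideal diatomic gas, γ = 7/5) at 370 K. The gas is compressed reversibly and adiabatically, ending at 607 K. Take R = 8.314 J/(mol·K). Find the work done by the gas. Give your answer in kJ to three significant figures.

Adiabatic ⇒ Q = 0, so W_by = −ΔU = nCᵥ(T₁ − T₂).
Cᵥ = 5R/2 = 20.79 J/(mol·K).
W = (3.32)(20.79)(370 − 607) = -16354 J.

W ≈ -16.4 kJ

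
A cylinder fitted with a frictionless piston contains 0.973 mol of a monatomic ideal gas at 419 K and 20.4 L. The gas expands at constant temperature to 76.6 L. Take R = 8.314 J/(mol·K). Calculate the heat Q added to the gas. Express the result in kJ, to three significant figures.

Isothermal ⇒ ΔU = 0, so Q = W = nRT ln(V₂/V₁).
Q = (0.973)(8.314)(419) ln(76.6/20.4) = 3390 × 1.323 = 4485 J.

Q ≈ 4.48 kJ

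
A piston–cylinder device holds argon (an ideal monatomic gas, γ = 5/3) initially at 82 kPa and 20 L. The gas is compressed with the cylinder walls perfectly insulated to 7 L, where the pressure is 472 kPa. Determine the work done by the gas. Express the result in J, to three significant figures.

W ≈ -2500 J

Adiabatic: W = (P₁V₁ − P₂V₂)/(γ − 1) with γ = 5/3.
P₁V₁ = 1640 J, P₂V₂ = 3304 J.
W = (1640 − 3304) / 0.6667 = -2496 J.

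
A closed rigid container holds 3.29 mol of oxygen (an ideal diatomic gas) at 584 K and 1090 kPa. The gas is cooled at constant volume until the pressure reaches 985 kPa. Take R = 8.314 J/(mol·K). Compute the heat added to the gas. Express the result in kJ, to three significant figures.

Constant volume ⇒ W = 0, so Q = ΔU = nCᵥΔT with Cᵥ = 5R/2 = 20.79 J/(mol·K).
At constant V, T₂/T₁ = P₂/P₁ ⇒ ΔT = T₁(P₂/P₁ − 1) = 584·(985/1090 − 1) = -56.26 K.
ΔU = (3.29)(20.79)(-56.26) = -3847 J.

Q ≈ -3.85 kJ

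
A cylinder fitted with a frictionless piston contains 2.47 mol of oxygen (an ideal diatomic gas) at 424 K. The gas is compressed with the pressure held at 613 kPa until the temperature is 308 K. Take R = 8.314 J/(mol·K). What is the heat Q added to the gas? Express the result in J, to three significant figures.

Isobaric: W = nRΔT = (2.47)(8.314)(-116) = -2382 J.
ΔU = nCᵥΔT with Cᵥ = 5R/2: ΔU = (2.47)(20.79)(-116) = -5955 J.
Q = ΔU + W = -5955 − 2382 = -8337 J.

Q ≈ -8340 J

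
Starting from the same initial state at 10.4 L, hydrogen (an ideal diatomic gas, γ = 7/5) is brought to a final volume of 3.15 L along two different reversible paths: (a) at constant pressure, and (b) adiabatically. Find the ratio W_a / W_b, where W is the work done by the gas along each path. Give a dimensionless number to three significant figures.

W_a / W_b ≈ 0.455

Path (a) isobaric: W = P₁(V₂ − V₁) → W_a/(P₁V₁) = -0.6971.
Path (b) adiabatic: W = P₁V₁(1 − (V₁/V₂)^(γ−1))/(γ−1) → W_b/(P₁V₁) = -1.531.
W_a / W_b = -0.6971 / -1.531 = 0.4553.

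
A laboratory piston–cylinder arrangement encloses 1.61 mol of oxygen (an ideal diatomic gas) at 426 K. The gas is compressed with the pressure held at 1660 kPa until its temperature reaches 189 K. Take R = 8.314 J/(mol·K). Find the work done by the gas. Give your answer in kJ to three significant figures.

W ≈ -3.17 kJ

Isobaric: W = P ΔV = nR ΔT.
W = (1.61)(8.314)(189 − 426) = -3172 J.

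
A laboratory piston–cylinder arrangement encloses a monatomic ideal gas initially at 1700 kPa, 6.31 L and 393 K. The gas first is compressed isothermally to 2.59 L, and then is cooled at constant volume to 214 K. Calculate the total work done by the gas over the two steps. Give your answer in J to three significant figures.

W_total ≈ -9550 J

Step 1 (isothermal): W = P₁V₁ ln(V₂/V₁) = (10727) ln(2.59/6.31) = -9552 J.
Step 2 (isochoric): W = 0 (constant volume).
W_total = -9552 + 0 = -9552 J.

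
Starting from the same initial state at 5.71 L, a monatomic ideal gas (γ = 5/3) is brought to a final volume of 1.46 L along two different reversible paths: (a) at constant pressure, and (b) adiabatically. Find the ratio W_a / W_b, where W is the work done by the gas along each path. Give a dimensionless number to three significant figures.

Path (a) isobaric: W = P₁(V₂ − V₁) → W_a/(P₁V₁) = -0.7443.
Path (b) adiabatic: W = P₁V₁(1 − (V₁/V₂)^(γ−1))/(γ−1) → W_b/(P₁V₁) = -2.223.
W_a / W_b = -0.7443 / -2.223 = 0.3348.

W_a / W_b ≈ 0.335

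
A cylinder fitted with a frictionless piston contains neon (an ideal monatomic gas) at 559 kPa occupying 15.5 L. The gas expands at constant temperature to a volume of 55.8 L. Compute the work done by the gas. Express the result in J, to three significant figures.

Isothermal: W = nRT ln(V₂/V₁) = P₁V₁ ln(V₂/V₁).
P₁V₁ = (559 kPa)(15.5 L) = 8664 J.
W = 8664 × ln(55.8/15.5) = 8664 × 1.281
W_by_gas = 11099 J.

W ≈ 11100 J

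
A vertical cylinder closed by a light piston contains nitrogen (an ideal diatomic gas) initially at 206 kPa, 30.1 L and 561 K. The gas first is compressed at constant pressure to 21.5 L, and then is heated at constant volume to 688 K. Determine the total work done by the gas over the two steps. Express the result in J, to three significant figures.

Step 1 (isobaric): W = PΔV = (206 kPa)(21.5 − 30.1 L) = -1772 J.
Step 2 (isochoric): W = 0 (constant volume).
W_total = -1772 + 0 = -1772 J.

W_total ≈ -1770 J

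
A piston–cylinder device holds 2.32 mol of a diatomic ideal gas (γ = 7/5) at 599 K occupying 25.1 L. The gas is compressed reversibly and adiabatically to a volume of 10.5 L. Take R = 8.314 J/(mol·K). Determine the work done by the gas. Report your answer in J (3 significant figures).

Adiabatic: TV^(γ−1) = const with γ = 7/5.
T₂ = T₁ (V₁/V₂)^(γ−1) = 599 × (25.1/10.5)^0.4 = 599 × 1.417 = 848.8 K.
W_by = nCᵥ(T₁ − T₂) = (2.32)(20.79)(599 − 848.8) = -12047 J.

W ≈ -12000 J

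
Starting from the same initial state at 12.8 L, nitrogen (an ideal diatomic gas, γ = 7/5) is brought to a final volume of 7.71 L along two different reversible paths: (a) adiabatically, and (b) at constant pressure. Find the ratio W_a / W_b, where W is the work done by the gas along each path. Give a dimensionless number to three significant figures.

Path (a) adiabatic: W = P₁V₁(1 − (V₁/V₂)^(γ−1))/(γ−1) → W_a/(P₁V₁) = -0.562.
Path (b) isobaric: W = P₁(V₂ − V₁) → W_b/(P₁V₁) = -0.3977.
W_a / W_b = -0.562 / -0.3977 = 1.413.

W_a / W_b ≈ 1.41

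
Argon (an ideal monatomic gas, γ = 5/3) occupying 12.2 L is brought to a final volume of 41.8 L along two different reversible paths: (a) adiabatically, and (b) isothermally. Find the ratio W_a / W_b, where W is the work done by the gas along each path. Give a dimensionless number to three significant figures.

Path (a) adiabatic: W = P₁V₁(1 − (V₁/V₂)^(γ−1))/(γ−1) → W_a/(P₁V₁) = 0.84.
Path (b) isothermal: W = P₁V₁ ln(V₂/V₁) → W_b/(P₁V₁) = 1.231.
W_a / W_b = 0.84 / 1.231 = 0.6821.

W_a / W_b ≈ 0.682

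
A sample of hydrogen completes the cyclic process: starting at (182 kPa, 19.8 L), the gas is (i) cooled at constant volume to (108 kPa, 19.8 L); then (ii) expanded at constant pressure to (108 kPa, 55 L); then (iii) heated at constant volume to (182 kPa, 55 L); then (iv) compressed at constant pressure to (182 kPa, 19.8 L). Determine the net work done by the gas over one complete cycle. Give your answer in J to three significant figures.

W_net ≈ -2600 J

Constant-volume legs do no work.
W(ii) = (108)(55 − 19.8) = 3802 J; W(iv) = (182)(19.8 − 55) = -6406 J.
W_net = 3802 − 6406 = -2605 J (the counter-clockwise enclosed area).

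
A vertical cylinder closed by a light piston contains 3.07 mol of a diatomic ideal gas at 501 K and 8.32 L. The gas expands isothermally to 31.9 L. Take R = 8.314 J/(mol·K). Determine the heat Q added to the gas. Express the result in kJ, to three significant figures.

Q ≈ 17.2 kJ

Isothermal ⇒ ΔU = 0, so Q = W = nRT ln(V₂/V₁).
Q = (3.07)(8.314)(501) ln(31.9/8.32) = 12788 × 1.344 = 17186 J.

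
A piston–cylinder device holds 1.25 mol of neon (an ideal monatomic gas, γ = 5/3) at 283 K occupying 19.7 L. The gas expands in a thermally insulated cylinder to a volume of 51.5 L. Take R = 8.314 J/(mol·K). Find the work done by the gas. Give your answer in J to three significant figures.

Adiabatic: TV^(γ−1) = const with γ = 5/3.
T₂ = T₁ (V₁/V₂)^(γ−1) = 283 × (19.7/51.5)^0.667 = 283 × 0.527 = 149.1 K.
W_by = nCᵥ(T₁ − T₂) = (1.25)(12.47)(283 − 149.1) = 2087 J.

W ≈ 2090 J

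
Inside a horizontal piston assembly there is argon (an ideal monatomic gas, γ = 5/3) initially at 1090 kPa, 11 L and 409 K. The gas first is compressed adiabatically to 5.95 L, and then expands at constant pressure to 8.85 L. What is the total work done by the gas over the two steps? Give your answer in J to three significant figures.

W_total ≈ -303 J

Step 1 (adiabatic): W = (P₁V₁ − P₂V₂)/(γ−1) = (11990 − 18061)/0.667 = -9106 J.
After step 1: P = 3035 kPa, V = 5.95 L, T = 616.1 K.
Step 2 (isobaric): W = PΔV = (3035 kPa)(8.85 − 5.95 L) = 8803 J.
W_total = -9106 + 8803 = -303.4 J.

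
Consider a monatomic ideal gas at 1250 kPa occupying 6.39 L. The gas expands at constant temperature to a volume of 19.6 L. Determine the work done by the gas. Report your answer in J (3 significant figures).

W ≈ 8950 J

Isothermal: W = nRT ln(V₂/V₁) = P₁V₁ ln(V₂/V₁).
P₁V₁ = (1250 kPa)(6.39 L) = 7988 J.
W = 7988 × ln(19.6/6.39) = 7988 × 1.121
W_by_gas = 8952 J.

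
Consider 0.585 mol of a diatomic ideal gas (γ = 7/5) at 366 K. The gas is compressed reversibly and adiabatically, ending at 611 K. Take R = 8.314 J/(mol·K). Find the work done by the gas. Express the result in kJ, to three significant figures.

Adiabatic ⇒ Q = 0, so W_by = −ΔU = nCᵥ(T₁ − T₂).
Cᵥ = 5R/2 = 20.79 J/(mol·K).
W = (0.585)(20.79)(366 − 611) = -2979 J.

W ≈ -2.98 kJ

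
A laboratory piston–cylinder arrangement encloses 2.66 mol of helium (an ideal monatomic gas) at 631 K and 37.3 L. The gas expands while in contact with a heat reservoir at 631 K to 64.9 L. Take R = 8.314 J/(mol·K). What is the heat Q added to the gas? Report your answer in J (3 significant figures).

Isothermal ⇒ ΔU = 0, so Q = W = nRT ln(V₂/V₁).
Q = (2.66)(8.314)(631) ln(64.9/37.3) = 13955 × 0.5539 = 7729 J.

Q ≈ 7730 J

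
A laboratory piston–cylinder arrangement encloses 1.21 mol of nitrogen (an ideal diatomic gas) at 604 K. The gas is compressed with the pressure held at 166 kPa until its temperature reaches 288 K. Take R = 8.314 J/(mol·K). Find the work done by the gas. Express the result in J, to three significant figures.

W ≈ -3180 J

Isobaric: W = P ΔV = nR ΔT.
W = (1.21)(8.314)(288 − 604) = -3179 J.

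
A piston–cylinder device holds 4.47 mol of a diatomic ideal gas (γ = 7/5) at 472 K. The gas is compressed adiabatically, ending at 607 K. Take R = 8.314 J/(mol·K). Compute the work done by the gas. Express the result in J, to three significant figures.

Adiabatic ⇒ Q = 0, so W_by = −ΔU = nCᵥ(T₁ − T₂).
Cᵥ = 5R/2 = 20.79 J/(mol·K).
W = (4.47)(20.79)(472 − 607) = -12543 J.

W ≈ -12500 J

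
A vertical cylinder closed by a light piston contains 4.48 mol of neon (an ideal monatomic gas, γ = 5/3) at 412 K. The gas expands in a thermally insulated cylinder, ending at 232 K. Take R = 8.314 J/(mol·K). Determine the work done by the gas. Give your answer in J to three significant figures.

Adiabatic ⇒ Q = 0, so W_by = −ΔU = nCᵥ(T₁ − T₂).
Cᵥ = 3R/2 = 12.47 J/(mol·K).
W = (4.48)(12.47)(412 − 232) = 10057 J.

W ≈ 10100 J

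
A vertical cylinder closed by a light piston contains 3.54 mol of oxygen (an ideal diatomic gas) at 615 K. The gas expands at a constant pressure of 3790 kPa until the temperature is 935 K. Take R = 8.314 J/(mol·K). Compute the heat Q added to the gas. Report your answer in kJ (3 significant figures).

Q ≈ 33.0 kJ

Isobaric: W = nRΔT = (3.54)(8.314)(320) = 9418 J.
ΔU = nCᵥΔT with Cᵥ = 5R/2: ΔU = (3.54)(20.79)(320) = 23545 J.
Q = ΔU + W = 23545 + 9418 = 32963 J.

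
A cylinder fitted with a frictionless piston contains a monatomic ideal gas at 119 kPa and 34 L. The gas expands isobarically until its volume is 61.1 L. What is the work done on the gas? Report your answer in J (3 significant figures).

W ≈ -3220 J

Isobaric: W = P ΔV.
W = (119 kPa)(61.1 − 34 L) = (119)(27.1) = 3225 J.
Work on gas = −W_by = -3225 J.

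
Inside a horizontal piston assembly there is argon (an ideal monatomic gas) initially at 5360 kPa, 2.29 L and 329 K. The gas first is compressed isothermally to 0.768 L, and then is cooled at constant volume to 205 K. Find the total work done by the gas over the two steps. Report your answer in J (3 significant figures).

W_total ≈ -13400 J

Step 1 (isothermal): W = P₁V₁ ln(V₂/V₁) = (12274) ln(0.768/2.29) = -13410 J.
Step 2 (isochoric): W = 0 (constant volume).
W_total = -13410 + 0 = -13410 J.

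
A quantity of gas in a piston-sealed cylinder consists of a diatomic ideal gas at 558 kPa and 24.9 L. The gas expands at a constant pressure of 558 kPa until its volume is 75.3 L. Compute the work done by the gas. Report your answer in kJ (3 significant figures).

W ≈ 28.1 kJ

Isobaric: W = P ΔV.
W = (558 kPa)(75.3 − 24.9 L) = (558)(50.4) = 28123 J.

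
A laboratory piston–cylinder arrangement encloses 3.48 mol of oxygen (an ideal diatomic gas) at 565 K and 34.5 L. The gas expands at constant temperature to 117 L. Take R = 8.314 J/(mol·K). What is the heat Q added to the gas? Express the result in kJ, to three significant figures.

Q ≈ 20.0 kJ

Isothermal ⇒ ΔU = 0, so Q = W = nRT ln(V₂/V₁).
Q = (3.48)(8.314)(565) ln(117/34.5) = 16347 × 1.221 = 19963 J.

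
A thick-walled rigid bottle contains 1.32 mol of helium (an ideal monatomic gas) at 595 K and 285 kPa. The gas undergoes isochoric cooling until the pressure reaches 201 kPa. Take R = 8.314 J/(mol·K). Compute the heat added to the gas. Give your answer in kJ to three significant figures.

Q ≈ -2.89 kJ

Constant volume ⇒ W = 0, so Q = ΔU = nCᵥΔT with Cᵥ = 3R/2 = 12.47 J/(mol·K).
At constant V, T₂/T₁ = P₂/P₁ ⇒ ΔT = T₁(P₂/P₁ − 1) = 595·(201/285 − 1) = -175.4 K.
ΔU = (1.32)(12.47)(-175.4) = -2887 J.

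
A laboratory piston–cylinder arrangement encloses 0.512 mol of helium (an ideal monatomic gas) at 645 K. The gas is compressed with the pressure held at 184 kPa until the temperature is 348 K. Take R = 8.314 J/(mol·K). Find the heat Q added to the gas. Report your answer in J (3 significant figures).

Isobaric: W = nRΔT = (0.512)(8.314)(-297) = -1264 J.
ΔU = nCᵥΔT with Cᵥ = 3R/2: ΔU = (0.512)(12.47)(-297) = -1896 J.
Q = ΔU + W = -1896 − 1264 = -3161 J.

Q ≈ -3160 J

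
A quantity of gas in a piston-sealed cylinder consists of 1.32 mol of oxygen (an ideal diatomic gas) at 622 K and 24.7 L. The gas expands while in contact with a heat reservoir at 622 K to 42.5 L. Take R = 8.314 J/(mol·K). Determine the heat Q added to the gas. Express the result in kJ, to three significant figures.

Q ≈ 3.70 kJ

Isothermal ⇒ ΔU = 0, so Q = W = nRT ln(V₂/V₁).
Q = (1.32)(8.314)(622) ln(42.5/24.7) = 6826 × 0.5427 = 3705 J.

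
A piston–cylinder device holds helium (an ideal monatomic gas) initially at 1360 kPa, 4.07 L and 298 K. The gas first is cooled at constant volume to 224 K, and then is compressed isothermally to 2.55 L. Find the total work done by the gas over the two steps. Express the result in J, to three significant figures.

W_total ≈ -1950 J

Step 1 (isochoric): W = 0 (constant volume).
After step 1: P = 1022 kPa (V unchanged).
Step 2 (isothermal): W = P₁V₁ ln(V₂/V₁) = (4161) ln(2.55/4.07) = -1945 J.
W_total = 0 − 1945 = -1945 J.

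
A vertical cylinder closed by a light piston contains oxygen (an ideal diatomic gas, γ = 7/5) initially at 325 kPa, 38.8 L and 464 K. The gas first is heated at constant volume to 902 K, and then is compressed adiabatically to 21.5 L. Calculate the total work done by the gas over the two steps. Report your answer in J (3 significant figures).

Step 1 (isochoric): W = 0 (constant volume).
After step 1: P = 631.8 kPa (V unchanged).
Step 2 (adiabatic): W = (P₁V₁ − P₂V₂)/(γ−1) = (24513 − 31043)/0.4 = -16323 J.
W_total = 0 − 16323 = -16323 J.

W_total ≈ -16300 J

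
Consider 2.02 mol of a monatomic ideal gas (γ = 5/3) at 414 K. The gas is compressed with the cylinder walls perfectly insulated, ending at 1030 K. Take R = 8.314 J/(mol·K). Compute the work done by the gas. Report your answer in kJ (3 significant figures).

Adiabatic ⇒ Q = 0, so W_by = −ΔU = nCᵥ(T₁ − T₂).
Cᵥ = 3R/2 = 12.47 J/(mol·K).
W = (2.02)(12.47)(414 − 1030) = -15518 J.

W ≈ -15.5 kJ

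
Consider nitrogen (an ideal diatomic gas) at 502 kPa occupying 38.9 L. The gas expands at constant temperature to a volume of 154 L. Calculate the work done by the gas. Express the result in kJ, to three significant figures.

W ≈ 26.9 kJ

Isothermal: W = nRT ln(V₂/V₁) = P₁V₁ ln(V₂/V₁).
P₁V₁ = (502 kPa)(38.9 L) = 19528 J.
W = 19528 × ln(154/38.9) = 19528 × 1.376
W_by_gas = 26869 J.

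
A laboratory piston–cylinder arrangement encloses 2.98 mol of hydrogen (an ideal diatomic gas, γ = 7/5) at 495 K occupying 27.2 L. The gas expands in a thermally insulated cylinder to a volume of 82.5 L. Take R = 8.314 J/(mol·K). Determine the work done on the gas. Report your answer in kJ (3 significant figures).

W ≈ -11.0 kJ

Adiabatic: TV^(γ−1) = const with γ = 7/5.
T₂ = T₁ (V₁/V₂)^(γ−1) = 495 × (27.2/82.5)^0.4 = 495 × 0.6416 = 317.6 K.
W_by = nCᵥ(T₁ − T₂) = (2.98)(20.79)(495 − 317.6) = 10989 J.
Work on gas = −W_by = -10989 J.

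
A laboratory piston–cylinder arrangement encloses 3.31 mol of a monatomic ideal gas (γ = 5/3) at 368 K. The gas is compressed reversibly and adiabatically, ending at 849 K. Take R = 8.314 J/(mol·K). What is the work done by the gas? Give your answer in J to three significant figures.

Adiabatic ⇒ Q = 0, so W_by = −ΔU = nCᵥ(T₁ − T₂).
Cᵥ = 3R/2 = 12.47 J/(mol·K).
W = (3.31)(12.47)(368 − 849) = -19855 J.

W ≈ -19900 J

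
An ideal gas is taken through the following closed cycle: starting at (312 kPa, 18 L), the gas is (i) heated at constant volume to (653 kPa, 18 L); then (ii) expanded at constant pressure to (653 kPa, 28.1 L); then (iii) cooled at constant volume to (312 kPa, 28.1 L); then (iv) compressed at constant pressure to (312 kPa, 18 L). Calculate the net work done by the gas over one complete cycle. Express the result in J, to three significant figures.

Constant-volume legs do no work.
W(ii) = (653)(28.1 − 18) = 6595 J; W(iv) = (312)(18 − 28.1) = -3151 J.
W_net = 6595 − 3151 = 3444 J (the clockwise enclosed area).

W_net ≈ 3440 J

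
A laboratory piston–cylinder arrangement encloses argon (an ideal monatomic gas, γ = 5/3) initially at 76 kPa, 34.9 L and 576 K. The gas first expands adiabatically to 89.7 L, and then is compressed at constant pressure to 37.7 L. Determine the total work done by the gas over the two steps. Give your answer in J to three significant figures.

Step 1 (adiabatic): W = (P₁V₁ − P₂V₂)/(γ−1) = (2652 − 1414)/0.667 = 1858 J.
After step 1: P = 15.76 kPa, V = 89.7 L, T = 307 K.
Step 2 (isobaric): W = PΔV = (15.76 kPa)(37.7 − 89.7 L) = -819.5 J.
W_total = 1858 − 819.5 = 1039 J.

W_total ≈ 1040 J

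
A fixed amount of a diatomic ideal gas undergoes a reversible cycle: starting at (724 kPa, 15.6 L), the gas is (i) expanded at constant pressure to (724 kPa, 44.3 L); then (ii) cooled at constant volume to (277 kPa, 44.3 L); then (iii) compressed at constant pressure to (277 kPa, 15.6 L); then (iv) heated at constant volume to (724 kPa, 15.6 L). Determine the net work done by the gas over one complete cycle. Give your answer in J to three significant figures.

Constant-volume legs do no work.
W(i) = (724)(44.3 − 15.6) = 20779 J; W(iii) = (277)(15.6 − 44.3) = -7950 J.
W_net = 20779 − 7950 = 12829 J (the clockwise enclosed area).

W_net ≈ 12800 J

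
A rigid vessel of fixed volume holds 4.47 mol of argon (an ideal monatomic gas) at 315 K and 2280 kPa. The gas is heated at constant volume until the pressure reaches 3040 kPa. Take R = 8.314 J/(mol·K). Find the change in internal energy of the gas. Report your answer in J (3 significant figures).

ΔU ≈ 5850 J

Constant volume ⇒ W = 0, so Q = ΔU = nCᵥΔT with Cᵥ = 3R/2 = 12.47 J/(mol·K).
At constant V, T₂/T₁ = P₂/P₁ ⇒ ΔT = T₁(P₂/P₁ − 1) = 315·(3040/2280 − 1) = 105 K.
ΔU = (4.47)(12.47)(105) = 5853 J.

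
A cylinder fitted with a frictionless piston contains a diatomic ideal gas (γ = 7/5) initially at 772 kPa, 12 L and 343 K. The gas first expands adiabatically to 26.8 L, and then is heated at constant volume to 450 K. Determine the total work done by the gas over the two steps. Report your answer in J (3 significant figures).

W_total ≈ 6370 J

Step 1 (adiabatic): W = (P₁V₁ − P₂V₂)/(γ−1) = (9264 − 6718)/0.4 = 6366 J.
Step 2 (isochoric): W = 0 (constant volume).
W_total = 6366 + 0 = 6366 J.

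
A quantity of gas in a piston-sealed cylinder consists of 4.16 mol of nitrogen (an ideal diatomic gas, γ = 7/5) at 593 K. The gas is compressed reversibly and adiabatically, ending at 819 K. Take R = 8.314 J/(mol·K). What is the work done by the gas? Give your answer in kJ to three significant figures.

Adiabatic ⇒ Q = 0, so W_by = −ΔU = nCᵥ(T₁ − T₂).
Cᵥ = 5R/2 = 20.79 J/(mol·K).
W = (4.16)(20.79)(593 − 819) = -19541 J.

W ≈ -19.5 kJ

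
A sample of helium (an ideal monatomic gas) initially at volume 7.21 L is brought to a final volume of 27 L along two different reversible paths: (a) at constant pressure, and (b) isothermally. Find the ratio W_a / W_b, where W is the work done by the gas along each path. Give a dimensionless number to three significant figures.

Path (a) isobaric: W = P₁(V₂ − V₁) → W_a/(P₁V₁) = 2.745.
Path (b) isothermal: W = P₁V₁ ln(V₂/V₁) → W_b/(P₁V₁) = 1.32.
W_a / W_b = 2.745 / 1.32 = 2.079.

W_a / W_b ≈ 2.08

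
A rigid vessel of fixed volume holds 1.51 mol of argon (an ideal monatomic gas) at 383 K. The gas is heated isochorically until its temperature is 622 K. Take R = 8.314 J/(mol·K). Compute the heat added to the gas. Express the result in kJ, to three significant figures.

Constant volume ⇒ W = 0, so Q = ΔU = nCᵥΔT with Cᵥ = 3R/2 = 12.47 J/(mol·K).
ΔU = (1.51)(12.47)(622 − 383) = 4501 J.

Q ≈ 4.50 kJ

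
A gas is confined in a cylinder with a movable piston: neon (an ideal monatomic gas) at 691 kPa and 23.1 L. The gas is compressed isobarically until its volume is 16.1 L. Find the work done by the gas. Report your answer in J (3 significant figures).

W ≈ -4840 J

Isobaric: W = P ΔV.
W = (691 kPa)(16.1 − 23.1 L) = (691)(-7) = -4837 J.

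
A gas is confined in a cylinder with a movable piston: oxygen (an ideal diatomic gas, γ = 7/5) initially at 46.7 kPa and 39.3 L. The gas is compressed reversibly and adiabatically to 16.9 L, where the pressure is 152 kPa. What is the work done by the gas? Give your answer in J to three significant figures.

W ≈ -1830 J

Adiabatic: W = (P₁V₁ − P₂V₂)/(γ − 1) with γ = 7/5.
P₁V₁ = 1835 J, P₂V₂ = 2569 J.
W = (1835 − 2569) / 0.4 = -1834 J.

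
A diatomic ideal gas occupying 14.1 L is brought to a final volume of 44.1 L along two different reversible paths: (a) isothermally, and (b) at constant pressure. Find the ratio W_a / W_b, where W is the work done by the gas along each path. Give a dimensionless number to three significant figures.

Path (a) isothermal: W = P₁V₁ ln(V₂/V₁) → W_a/(P₁V₁) = 1.14.
Path (b) isobaric: W = P₁(V₂ − V₁) → W_b/(P₁V₁) = 2.128.
W_a / W_b = 1.14 / 2.128 = 0.5359.

W_a / W_b ≈ 0.536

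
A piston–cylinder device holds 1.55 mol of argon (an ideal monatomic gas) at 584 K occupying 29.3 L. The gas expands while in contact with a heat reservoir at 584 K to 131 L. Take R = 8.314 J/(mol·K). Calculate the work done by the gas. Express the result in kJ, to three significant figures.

Isothermal: W = nRT ln(V₂/V₁).
W = (1.55)(8.314)(584) × ln(131/29.3)
  = 7526 × 1.498
W_by_gas = 11271 J.

W ≈ 11.3 kJ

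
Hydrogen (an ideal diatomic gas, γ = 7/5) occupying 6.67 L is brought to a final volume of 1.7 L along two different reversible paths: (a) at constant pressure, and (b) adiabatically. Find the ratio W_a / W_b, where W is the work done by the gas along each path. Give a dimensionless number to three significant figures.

Path (a) isobaric: W = P₁(V₂ − V₁) → W_a/(P₁V₁) = -0.7451.
Path (b) adiabatic: W = P₁V₁(1 − (V₁/V₂)^(γ−1))/(γ−1) → W_b/(P₁V₁) = -1.819.
W_a / W_b = -0.7451 / -1.819 = 0.4096.

W_a / W_b ≈ 0.410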